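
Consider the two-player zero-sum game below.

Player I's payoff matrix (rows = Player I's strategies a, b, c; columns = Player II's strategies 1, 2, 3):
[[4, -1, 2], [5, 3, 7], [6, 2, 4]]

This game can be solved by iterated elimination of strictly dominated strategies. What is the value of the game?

3

Row a is strictly dominated by row b (5>4, 3>-1, 7>2); eliminate a.
Column 1 is strictly dominated by 2 for Player II (3<5, 2<6); eliminate 1.
Row c is strictly dominated by row b (3>2, 7>4); eliminate c.
Column 3 is strictly dominated by 2 for Player II (3<7); eliminate 3.
Only (b, 2) remains, with payoff 3.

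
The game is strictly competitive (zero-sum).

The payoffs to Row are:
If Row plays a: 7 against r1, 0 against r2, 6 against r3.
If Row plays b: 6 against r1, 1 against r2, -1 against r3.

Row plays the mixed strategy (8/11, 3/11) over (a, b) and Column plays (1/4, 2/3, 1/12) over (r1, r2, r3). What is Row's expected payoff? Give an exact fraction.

97/44

Against (1/4, 2/3, 1/12), each row's expected payoff is a: 9/4; b: 25/12.
Taking the (8/11, 3/11)-weighted average: (8/11)·(9/4) + (3/11)·(25/12) = 97/44.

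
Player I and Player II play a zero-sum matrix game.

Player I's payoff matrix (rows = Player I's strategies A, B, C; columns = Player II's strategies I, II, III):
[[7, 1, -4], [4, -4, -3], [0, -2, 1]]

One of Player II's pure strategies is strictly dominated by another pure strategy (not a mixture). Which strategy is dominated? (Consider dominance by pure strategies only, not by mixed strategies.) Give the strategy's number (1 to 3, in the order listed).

1

Player II prefers columns that give Player I less. Compare I with II: 1 < 7, -4 < 4, -2 < 0.
So II strictly dominates I for Player II; I is strictly dominated.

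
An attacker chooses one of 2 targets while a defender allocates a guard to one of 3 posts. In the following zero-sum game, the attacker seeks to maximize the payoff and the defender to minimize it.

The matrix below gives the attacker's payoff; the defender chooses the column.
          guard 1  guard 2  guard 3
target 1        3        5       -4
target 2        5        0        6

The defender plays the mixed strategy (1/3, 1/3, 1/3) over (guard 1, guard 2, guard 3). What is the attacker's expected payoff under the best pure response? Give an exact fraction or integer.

target 1: (3)·(1/3) + (5)·(1/3) + (-4)·(1/3) = 4/3.
target 2: (5)·(1/3) + (0)·(1/3) + (6)·(1/3) = 11/3.
The best pure response is target 2 with expected payoff 11/3.

11/3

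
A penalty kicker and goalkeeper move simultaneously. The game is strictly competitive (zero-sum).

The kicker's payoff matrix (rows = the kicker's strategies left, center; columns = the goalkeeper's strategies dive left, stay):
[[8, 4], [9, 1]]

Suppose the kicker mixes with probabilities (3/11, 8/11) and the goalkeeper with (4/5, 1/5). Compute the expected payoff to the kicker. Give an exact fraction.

Against (4/5, 1/5), each row's expected payoff is left: 36/5; center: 37/5.
Taking the (3/11, 8/11)-weighted average: (3/11)·(36/5) + (8/11)·(37/5) = 404/55.

404/55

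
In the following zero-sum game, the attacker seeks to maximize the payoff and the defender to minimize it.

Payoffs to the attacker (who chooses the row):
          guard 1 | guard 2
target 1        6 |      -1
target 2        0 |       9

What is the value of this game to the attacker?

27/8

Row minima are -1 and 0, so the attacker's maximin is 0; column maxima are 6 and 9, so the defender's minimax is 6. These differ, so the equilibrium is in mixed strategies.
Let the attacker play target 1 with probability p. The defender is indifferent when 6p = −p + 9(1−p), giving p = 9/16.
Let the defender play guard 1 with probability q. The attacker is indifferent when 6q − (1−q) = 9(1−q), giving q = 5/8.
The value is 6·(5/8) + (-1)·(3/8) = 27/8.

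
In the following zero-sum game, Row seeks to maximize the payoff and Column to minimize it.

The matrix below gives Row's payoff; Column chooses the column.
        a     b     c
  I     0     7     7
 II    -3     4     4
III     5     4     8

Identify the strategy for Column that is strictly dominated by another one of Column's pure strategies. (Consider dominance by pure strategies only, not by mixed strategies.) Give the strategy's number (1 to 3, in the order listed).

Column prefers columns that give Row less. Compare c with a: 0 < 7, -3 < 4, 5 < 8.
So a strictly dominates c for Column; c is strictly dominated.

3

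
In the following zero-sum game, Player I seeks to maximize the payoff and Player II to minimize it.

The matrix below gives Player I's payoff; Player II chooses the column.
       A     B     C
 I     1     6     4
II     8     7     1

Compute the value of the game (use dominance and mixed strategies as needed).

Column B is strictly dominated by C for Player II (it gives Player I more in every row).
The remaining 2×2 game on (I, II) × (A, C) has no saddle point. Let Player I play I with probability p; indifference gives p + 8(1−p) = 4p + (1−p), so p = 7/10.
Similarly Player II's optimal q on A is 3/10, and the value is 1·(3/10) + (4)·(7/10) = 31/10.

31/10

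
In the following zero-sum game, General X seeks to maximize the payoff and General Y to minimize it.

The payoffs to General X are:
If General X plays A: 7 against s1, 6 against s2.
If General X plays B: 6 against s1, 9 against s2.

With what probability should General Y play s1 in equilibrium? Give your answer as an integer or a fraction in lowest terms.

3/4

Row minima are 6 and 6, so General X's maximin is 6; column maxima are 7 and 9, so General Y's minimax is 7. These differ, so the equilibrium is in mixed strategies.
Let General Y play s1 with probability q. General X is indifferent when 7q + 6(1−q) = 6q + 9(1−q), giving q = 3/4.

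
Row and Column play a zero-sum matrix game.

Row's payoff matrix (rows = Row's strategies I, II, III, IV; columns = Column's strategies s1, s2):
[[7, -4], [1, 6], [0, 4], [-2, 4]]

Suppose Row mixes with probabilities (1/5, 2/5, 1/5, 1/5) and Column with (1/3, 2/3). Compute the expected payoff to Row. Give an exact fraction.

13/5

Against (1/3, 2/3), each row's expected payoff is I: -1/3; II: 13/3; III: 8/3; IV: 2.
Taking the (1/5, 2/5, 1/5, 1/5)-weighted average: (1/5)·(-1/3) + (2/5)·(13/3) + (1/5)·(8/3) + (1/5)·(2) = 13/5.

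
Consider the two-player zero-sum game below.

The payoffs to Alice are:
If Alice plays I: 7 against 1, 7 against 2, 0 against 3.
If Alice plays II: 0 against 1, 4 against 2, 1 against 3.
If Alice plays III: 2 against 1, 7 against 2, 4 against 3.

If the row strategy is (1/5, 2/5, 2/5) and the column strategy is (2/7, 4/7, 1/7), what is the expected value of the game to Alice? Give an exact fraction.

148/35

Against (2/7, 4/7, 1/7), each row's expected payoff is I: 6; II: 17/7; III: 36/7.
Taking the (1/5, 2/5, 2/5)-weighted average: (1/5)·(6) + (2/5)·(17/7) + (2/5)·(36/7) = 148/35.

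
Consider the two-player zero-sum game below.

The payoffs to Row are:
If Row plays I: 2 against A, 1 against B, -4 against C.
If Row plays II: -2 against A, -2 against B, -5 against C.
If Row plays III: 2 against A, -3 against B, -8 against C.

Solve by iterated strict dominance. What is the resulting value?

Column B is strictly dominated by C for Column (-4<1, -5<-2, -8<-3); eliminate B.
Row II is strictly dominated by row I (2>-2, -4>-5); eliminate II.
Column A is strictly dominated by C for Column (-4<2, -8<2); eliminate A.
Row III is strictly dominated by row I (-4>-8); eliminate III.
Only (I, C) remains, with payoff -4.

-4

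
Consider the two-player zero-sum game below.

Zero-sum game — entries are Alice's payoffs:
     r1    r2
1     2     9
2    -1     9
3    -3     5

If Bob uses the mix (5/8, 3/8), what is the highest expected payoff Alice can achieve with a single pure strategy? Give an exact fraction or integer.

1: (2)·(5/8) + (9)·(3/8) = 37/8.
2: (-1)·(5/8) + (9)·(3/8) = 11/4.
3: (-3)·(5/8) + (5)·(3/8) = 0.
The best pure response is 1 with expected payoff 37/8.

37/8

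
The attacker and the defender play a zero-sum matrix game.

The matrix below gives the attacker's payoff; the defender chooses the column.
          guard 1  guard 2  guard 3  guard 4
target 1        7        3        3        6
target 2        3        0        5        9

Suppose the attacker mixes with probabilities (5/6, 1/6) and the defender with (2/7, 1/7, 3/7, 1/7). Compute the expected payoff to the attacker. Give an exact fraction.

95/21

Against (2/7, 1/7, 3/7, 1/7), each row's expected payoff is target 1: 32/7; target 2: 30/7.
Taking the (5/6, 1/6)-weighted average: (5/6)·(32/7) + (1/6)·(30/7) = 95/21.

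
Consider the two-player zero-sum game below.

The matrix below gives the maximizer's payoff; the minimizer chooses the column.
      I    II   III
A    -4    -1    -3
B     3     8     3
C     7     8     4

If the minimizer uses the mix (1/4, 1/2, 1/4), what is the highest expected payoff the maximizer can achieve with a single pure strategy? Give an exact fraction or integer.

27/4

A: (-4)·(1/4) + (-1)·(1/2) + (-3)·(1/4) = -9/4.
B: (3)·(1/4) + (8)·(1/2) + (3)·(1/4) = 11/2.
C: (7)·(1/4) + (8)·(1/2) + (4)·(1/4) = 27/4.
The best pure response is C with expected payoff 27/4.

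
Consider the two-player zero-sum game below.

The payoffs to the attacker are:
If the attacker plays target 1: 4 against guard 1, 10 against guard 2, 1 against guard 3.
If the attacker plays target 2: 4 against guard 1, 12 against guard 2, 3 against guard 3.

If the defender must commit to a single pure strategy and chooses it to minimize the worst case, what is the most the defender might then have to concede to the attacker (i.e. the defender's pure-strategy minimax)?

3

The worst case (largest entry) in each column is guard 1: 4, guard 2: 12, guard 3: 3.
The best (smallest) of these is 3.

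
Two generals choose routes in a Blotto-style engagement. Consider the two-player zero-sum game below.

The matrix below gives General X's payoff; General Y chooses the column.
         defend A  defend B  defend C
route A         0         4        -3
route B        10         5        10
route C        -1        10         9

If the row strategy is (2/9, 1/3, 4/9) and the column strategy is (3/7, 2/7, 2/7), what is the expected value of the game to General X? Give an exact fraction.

36/7

Against (3/7, 2/7, 2/7), each row's expected payoff is route A: 2/7; route B: 60/7; route C: 5.
Taking the (2/9, 1/3, 4/9)-weighted average: (2/9)·(2/7) + (1/3)·(60/7) + (4/9)·(5) = 36/7.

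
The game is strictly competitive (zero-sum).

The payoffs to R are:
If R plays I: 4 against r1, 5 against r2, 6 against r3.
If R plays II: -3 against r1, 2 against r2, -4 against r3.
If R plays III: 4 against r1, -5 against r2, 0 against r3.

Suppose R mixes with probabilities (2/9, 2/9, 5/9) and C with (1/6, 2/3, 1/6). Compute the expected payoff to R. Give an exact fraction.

Against (1/6, 2/3, 1/6), each row's expected payoff is I: 5; II: 1/6; III: -8/3.
Taking the (2/9, 2/9, 5/9)-weighted average: (2/9)·(5) + (2/9)·(1/6) + (5/9)·(-8/3) = -1/3.

-1/3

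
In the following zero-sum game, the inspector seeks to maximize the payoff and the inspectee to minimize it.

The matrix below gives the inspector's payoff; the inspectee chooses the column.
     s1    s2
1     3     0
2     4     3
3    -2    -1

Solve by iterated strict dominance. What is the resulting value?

3

Row 1 is strictly dominated by row 2 (4>3, 3>0); eliminate 1.
Row 3 is strictly dominated by row 2 (4>-2, 3>-1); eliminate 3.
Column s1 is strictly dominated by s2 for the inspectee (3<4); eliminate s1.
Only (2, s2) remains, with payoff 3.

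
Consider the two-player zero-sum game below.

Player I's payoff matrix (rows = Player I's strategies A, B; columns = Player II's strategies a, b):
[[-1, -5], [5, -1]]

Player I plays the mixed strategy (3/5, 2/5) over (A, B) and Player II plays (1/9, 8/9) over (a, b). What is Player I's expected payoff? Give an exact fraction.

Against (1/9, 8/9), each row's expected payoff is A: -41/9; B: -1/3.
Taking the (3/5, 2/5)-weighted average: (3/5)·(-41/9) + (2/5)·(-1/3) = -43/15.

-43/15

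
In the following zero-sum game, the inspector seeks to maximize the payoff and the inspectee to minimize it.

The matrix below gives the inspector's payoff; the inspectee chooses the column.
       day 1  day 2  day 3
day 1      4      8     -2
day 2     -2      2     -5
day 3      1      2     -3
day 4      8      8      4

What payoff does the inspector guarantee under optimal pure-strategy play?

Row minima: -2, -5, -3, 4 → the inspector's maximin is 4.
Column maxima: 8, 8, 4 → the inspectee's minimax is 4.
They coincide at (day 4, day 3), so the value is 4.

4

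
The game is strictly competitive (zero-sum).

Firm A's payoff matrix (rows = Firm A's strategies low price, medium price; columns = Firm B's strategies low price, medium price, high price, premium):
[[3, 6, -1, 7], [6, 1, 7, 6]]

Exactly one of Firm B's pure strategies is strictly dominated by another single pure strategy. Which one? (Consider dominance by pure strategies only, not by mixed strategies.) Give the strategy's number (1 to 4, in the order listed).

Firm B prefers columns that give Firm A less. Compare premium with medium price: 6 < 7, 1 < 6.
So medium price strictly dominates premium for Firm B; premium is strictly dominated.

4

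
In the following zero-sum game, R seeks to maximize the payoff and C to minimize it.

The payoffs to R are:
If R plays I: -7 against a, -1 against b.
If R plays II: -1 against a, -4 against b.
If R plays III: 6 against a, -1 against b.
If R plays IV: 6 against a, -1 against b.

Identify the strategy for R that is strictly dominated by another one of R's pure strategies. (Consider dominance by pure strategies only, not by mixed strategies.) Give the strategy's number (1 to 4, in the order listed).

Compare II with III: 6 > -1, -1 > -4.
So III strictly dominates II for R; II is strictly dominated.

2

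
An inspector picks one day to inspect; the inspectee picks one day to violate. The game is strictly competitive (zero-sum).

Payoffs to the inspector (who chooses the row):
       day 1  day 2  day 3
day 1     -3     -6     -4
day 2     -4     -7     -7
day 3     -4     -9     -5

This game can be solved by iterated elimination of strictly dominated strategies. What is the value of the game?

-6

Row day 2 is strictly dominated by row day 1 (-3>-4, -6>-7, -4>-7); eliminate day 2.
Column day 1 is strictly dominated by day 2 for the inspectee (-6<-3, -9<-4); eliminate day 1.
Column day 3 is strictly dominated by day 2 for the inspectee (-6<-4, -9<-5); eliminate day 3.
Row day 3 is strictly dominated by row day 1 (-6>-9); eliminate day 3.
Only (day 1, day 2) remains, with payoff -6.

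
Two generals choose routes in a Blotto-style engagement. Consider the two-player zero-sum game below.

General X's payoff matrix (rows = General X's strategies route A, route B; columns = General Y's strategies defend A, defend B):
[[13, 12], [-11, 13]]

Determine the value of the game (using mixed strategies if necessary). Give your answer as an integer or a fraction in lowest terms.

Row minima are 12 and -11, so General X's maximin is 12; column maxima are 13 and 13, so General Y's minimax is 13. These differ, so the equilibrium is in mixed strategies.
Let General X play route A with probability p. General Y is indifferent when 13p − 11(1−p) = 12p + 13(1−p), giving p = 24/25.
Let General Y play defend A with probability q. General X is indifferent when 13q + 12(1−q) = −11q + 13(1−q), giving q = 1/25.
The value is 13·(1/25) + (12)·(24/25) = 301/25.

301/25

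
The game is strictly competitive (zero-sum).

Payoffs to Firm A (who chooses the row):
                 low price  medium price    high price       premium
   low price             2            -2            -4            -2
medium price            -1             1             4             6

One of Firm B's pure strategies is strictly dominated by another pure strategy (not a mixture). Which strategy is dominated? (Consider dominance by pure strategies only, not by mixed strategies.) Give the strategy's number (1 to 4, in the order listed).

4

Firm B prefers columns that give Firm A less. Compare premium with high price: -4 < -2, 4 < 6.
So high price strictly dominates premium for Firm B; premium is strictly dominated.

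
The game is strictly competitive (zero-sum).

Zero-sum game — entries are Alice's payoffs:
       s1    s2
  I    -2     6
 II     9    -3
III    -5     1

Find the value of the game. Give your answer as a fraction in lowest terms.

12/5

Row III is strictly dominated by row I, so Alice never plays it.
The remaining 2×2 game on (I, II) × (s1, s2) has no saddle point. Let Alice play I with probability p; indifference gives −2p + 9(1−p) = 6p − 3(1−p), so p = 3/5.
Similarly Bob's optimal q on s1 is 9/20, and the value is -2·(9/20) + (6)·(11/20) = 12/5.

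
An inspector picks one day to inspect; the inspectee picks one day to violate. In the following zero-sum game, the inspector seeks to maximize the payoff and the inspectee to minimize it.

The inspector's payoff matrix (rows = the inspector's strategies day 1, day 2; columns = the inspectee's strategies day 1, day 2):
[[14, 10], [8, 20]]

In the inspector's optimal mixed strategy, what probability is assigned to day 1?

Row minima are 10 and 8, so the inspector's maximin is 10; column maxima are 14 and 20, so the inspectee's minimax is 14. These differ, so the equilibrium is in mixed strategies.
Let the inspector play day 1 with probability p. The inspectee is indifferent when 14p + 8(1−p) = 10p + 20(1−p), giving p = 3/4.

3/4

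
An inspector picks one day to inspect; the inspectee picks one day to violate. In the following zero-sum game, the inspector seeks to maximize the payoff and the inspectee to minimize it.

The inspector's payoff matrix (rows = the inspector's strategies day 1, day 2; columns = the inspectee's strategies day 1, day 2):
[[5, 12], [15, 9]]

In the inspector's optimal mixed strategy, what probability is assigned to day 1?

6/13

Row minima are 5 and 9, so the inspector's maximin is 9; column maxima are 15 and 12, so the inspectee's minimax is 12. These differ, so the equilibrium is in mixed strategies.
Let the inspector play day 1 with probability p. The inspectee is indifferent when 5p + 15(1−p) = 12p + 9(1−p), giving p = 6/13.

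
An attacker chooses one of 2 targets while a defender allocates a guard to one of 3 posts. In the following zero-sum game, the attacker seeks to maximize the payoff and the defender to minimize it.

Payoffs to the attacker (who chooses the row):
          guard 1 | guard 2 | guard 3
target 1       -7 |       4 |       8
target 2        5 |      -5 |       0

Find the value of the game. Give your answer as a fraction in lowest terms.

-5/7

Column guard 3 is strictly dominated by guard 2 for the defender (it gives the attacker more in every row).
The remaining 2×2 game on (target 1, target 2) × (guard 1, guard 2) has no saddle point. Let the attacker play target 1 with probability p; indifference gives −7p + 5(1−p) = 4p − 5(1−p), so p = 10/21.
Similarly the defender's optimal q on guard 1 is 3/7, and the value is -7·(3/7) + (4)·(4/7) = -5/7.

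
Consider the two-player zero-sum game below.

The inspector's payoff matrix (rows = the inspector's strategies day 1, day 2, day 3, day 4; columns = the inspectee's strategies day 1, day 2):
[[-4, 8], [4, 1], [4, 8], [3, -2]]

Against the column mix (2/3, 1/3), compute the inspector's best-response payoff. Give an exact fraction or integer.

16/3

day 1: (-4)·(2/3) + (8)·(1/3) = 0.
day 2: (4)·(2/3) + (1)·(1/3) = 3.
day 3: (4)·(2/3) + (8)·(1/3) = 16/3.
day 4: (3)·(2/3) + (-2)·(1/3) = 4/3.
The best pure response is day 3 with expected payoff 16/3.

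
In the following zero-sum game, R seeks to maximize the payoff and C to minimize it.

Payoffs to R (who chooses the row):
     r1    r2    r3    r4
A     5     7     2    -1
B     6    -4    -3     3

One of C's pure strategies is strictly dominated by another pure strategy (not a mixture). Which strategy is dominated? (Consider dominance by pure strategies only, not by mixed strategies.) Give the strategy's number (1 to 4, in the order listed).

C prefers columns that give R less. Compare r1 with r3: 2 < 5, -3 < 6.
So r3 strictly dominates r1 for C; r1 is strictly dominated.

1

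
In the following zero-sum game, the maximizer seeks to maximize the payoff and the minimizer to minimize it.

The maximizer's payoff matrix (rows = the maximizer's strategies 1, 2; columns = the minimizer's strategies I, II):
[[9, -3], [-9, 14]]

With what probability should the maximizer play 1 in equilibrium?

23/35

Row minima are -3 and -9, so the maximizer's maximin is -3; column maxima are 9 and 14, so the minimizer's minimax is 9. These differ, so the equilibrium is in mixed strategies.
Let the maximizer play 1 with probability p. The minimizer is indifferent when 9p − 9(1−p) = −3p + 14(1−p), giving p = 23/35.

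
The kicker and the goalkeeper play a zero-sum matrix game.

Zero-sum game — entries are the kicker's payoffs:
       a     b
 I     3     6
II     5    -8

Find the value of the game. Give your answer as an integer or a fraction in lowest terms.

Row minima are 3 and -8, so the kicker's maximin is 3; column maxima are 5 and 6, so the goalkeeper's minimax is 5. These differ, so the equilibrium is in mixed strategies.
Let the kicker play I with probability p. The goalkeeper is indifferent when 3p + 5(1−p) = 6p − 8(1−p), giving p = 13/16.
Let the goalkeeper play a with probability q. The kicker is indifferent when 3q + 6(1−q) = 5q − 8(1−q), giving q = 7/8.
The value is 3·(7/8) + (6)·(1/8) = 27/8.

27/8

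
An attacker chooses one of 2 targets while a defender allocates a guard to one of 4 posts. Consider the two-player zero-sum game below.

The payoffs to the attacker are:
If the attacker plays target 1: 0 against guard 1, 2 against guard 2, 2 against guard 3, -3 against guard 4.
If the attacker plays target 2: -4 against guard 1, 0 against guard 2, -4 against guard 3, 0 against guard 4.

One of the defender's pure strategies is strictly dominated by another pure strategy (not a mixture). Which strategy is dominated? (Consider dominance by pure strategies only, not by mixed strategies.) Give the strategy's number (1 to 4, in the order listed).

The defender prefers columns that give the attacker less. Compare guard 2 with guard 1: 0 < 2, -4 < 0.
So guard 1 strictly dominates guard 2 for the defender; guard 2 is strictly dominated.

2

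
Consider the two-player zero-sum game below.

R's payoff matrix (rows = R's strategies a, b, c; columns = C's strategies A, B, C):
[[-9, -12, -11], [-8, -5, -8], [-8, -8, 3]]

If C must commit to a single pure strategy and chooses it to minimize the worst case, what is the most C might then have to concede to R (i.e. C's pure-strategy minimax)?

The worst case (largest entry) in each column is A: -8, B: -5, C: 3.
The best (smallest) of these is -8.

-8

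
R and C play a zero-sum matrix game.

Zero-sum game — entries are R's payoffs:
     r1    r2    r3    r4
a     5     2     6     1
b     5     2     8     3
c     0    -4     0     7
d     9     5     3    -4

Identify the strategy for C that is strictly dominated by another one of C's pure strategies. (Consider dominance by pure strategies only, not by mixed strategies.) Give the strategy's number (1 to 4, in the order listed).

C prefers columns that give R less. Compare r1 with r2: 2 < 5, 2 < 5, -4 < 0, 5 < 9.
So r2 strictly dominates r1 for C; r1 is strictly dominated.

1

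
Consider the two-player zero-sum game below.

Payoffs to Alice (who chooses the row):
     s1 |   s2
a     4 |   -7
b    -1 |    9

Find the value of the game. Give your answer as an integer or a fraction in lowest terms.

Row minima are -7 and -1, so Alice's maximin is -1; column maxima are 4 and 9, so Bob's minimax is 4. These differ, so the equilibrium is in mixed strategies.
Let Alice play a with probability p. Bob is indifferent when 4p − (1−p) = −7p + 9(1−p), giving p = 10/21.
Let Bob play s1 with probability q. Alice is indifferent when 4q − 7(1−q) = −q + 9(1−q), giving q = 16/21.
The value is 4·(16/21) + (-7)·(5/21) = 29/21.

29/21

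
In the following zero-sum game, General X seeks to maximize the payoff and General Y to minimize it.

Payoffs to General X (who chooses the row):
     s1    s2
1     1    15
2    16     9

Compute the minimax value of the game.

Row minima are 1 and 9, so General X's maximin is 9; column maxima are 16 and 15, so General Y's minimax is 15. These differ, so the equilibrium is in mixed strategies.
Let General X play 1 with probability p. General Y is indifferent when p + 16(1−p) = 15p + 9(1−p), giving p = 1/3.
Let General Y play s1 with probability q. General X is indifferent when q + 15(1−q) = 16q + 9(1−q), giving q = 2/7.
The value is 1·(2/7) + (15)·(5/7) = 11.

11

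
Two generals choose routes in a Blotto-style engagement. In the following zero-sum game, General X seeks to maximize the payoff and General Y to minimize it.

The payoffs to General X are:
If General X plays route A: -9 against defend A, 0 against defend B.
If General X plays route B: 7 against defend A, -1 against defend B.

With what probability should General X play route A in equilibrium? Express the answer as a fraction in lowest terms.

Row minima are -9 and -1, so General X's maximin is -1; column maxima are 7 and 0, so General Y's minimax is 0. These differ, so the equilibrium is in mixed strategies.
Let General X play route A with probability p. General Y is indifferent when −9p + 7(1−p) = −(1−p), giving p = 8/17.

8/17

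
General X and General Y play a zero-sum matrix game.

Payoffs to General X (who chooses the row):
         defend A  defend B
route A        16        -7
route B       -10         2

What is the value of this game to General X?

-38/35

Row minima are -7 and -10, so General X's maximin is -7; column maxima are 16 and 2, so General Y's minimax is 2. These differ, so the equilibrium is in mixed strategies.
Let General X play route A with probability p. General Y is indifferent when 16p − 10(1−p) = −7p + 2(1−p), giving p = 12/35.
Let General Y play defend A with probability q. General X is indifferent when 16q − 7(1−q) = −10q + 2(1−q), giving q = 9/35.
The value is 16·(9/35) + (-7)·(26/35) = -38/35.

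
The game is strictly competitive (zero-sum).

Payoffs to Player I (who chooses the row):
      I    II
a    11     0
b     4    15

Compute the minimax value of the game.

15/2

Row minima are 0 and 4, so Player I's maximin is 4; column maxima are 11 and 15, so Player II's minimax is 11. These differ, so the equilibrium is in mixed strategies.
Let Player I play a with probability p. Player II is indifferent when 11p + 4(1−p) = 15(1−p), giving p = 1/2.
Let Player II play I with probability q. Player I is indifferent when 11q = 4q + 15(1−q), giving q = 15/22.
The value is 11·(15/22) + (0)·(7/22) = 15/2.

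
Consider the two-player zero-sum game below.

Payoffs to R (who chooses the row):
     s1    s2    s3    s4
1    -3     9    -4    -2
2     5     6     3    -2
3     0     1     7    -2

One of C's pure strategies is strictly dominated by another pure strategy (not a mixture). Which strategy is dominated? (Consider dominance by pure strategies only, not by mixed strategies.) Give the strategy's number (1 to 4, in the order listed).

C prefers columns that give R less. Compare s2 with s1: -3 < 9, 5 < 6, 0 < 1.
So s1 strictly dominates s2 for C; s2 is strictly dominated.

2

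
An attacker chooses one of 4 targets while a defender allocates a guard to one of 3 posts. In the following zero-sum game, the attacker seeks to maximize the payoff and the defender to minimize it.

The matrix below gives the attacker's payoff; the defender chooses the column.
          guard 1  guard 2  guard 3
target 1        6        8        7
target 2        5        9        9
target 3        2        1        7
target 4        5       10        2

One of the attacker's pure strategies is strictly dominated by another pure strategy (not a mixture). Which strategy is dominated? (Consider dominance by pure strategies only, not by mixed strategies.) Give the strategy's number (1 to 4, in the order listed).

3

Compare target 3 with target 2: 5 > 2, 9 > 1, 9 > 7.
So target 2 strictly dominates target 3 for the attacker; target 3 is strictly dominated.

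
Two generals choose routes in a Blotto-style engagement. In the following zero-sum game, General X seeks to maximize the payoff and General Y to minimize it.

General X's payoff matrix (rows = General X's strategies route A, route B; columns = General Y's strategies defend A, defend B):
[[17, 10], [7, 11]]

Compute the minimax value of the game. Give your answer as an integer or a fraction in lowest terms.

Row minima are 10 and 7, so General X's maximin is 10; column maxima are 17 and 11, so General Y's minimax is 11. These differ, so the equilibrium is in mixed strategies.
Let General X play route A with probability p. General Y is indifferent when 17p + 7(1−p) = 10p + 11(1−p), giving p = 4/11.
Let General Y play defend A with probability q. General X is indifferent when 17q + 10(1−q) = 7q + 11(1−q), giving q = 1/11.
The value is 17·(1/11) + (10)·(10/11) = 117/11.

117/11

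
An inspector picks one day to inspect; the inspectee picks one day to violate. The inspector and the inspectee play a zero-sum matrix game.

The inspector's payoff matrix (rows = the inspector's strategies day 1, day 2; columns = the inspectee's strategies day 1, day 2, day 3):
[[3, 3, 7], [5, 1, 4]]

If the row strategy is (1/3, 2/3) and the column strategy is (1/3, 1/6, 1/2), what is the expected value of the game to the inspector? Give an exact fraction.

38/9

Against (1/3, 1/6, 1/2), each row's expected payoff is day 1: 5; day 2: 23/6.
Taking the (1/3, 2/3)-weighted average: (1/3)·(5) + (2/3)·(23/6) = 38/9.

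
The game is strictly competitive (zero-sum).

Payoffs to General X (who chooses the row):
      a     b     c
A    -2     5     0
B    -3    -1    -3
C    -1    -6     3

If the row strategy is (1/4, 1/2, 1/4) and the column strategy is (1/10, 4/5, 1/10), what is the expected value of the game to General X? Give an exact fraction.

Against (1/10, 4/5, 1/10), each row's expected payoff is A: 19/5; B: -7/5; C: -23/5.
Taking the (1/4, 1/2, 1/4)-weighted average: (1/4)·(19/5) + (1/2)·(-7/5) + (1/4)·(-23/5) = -9/10.

-9/10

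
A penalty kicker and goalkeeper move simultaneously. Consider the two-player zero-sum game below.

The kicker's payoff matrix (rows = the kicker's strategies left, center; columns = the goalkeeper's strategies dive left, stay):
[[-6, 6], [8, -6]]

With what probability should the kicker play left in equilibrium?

7/13

Row minima are -6 and -6, so the kicker's maximin is -6; column maxima are 8 and 6, so the goalkeeper's minimax is 6. These differ, so the equilibrium is in mixed strategies.
Let the kicker play left with probability p. The goalkeeper is indifferent when −6p + 8(1−p) = 6p − 6(1−p), giving p = 7/13.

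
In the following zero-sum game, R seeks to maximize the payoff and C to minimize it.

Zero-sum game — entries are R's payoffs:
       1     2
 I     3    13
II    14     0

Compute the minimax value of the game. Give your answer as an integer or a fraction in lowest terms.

Row minima are 3 and 0, so R's maximin is 3; column maxima are 14 and 13, so C's minimax is 13. These differ, so the equilibrium is in mixed strategies.
Let R play I with probability p. C is indifferent when 3p + 14(1−p) = 13p, giving p = 7/12.
Let C play 1 with probability q. R is indifferent when 3q + 13(1−q) = 14q, giving q = 13/24.
The value is 3·(13/24) + (13)·(11/24) = 91/12.

91/12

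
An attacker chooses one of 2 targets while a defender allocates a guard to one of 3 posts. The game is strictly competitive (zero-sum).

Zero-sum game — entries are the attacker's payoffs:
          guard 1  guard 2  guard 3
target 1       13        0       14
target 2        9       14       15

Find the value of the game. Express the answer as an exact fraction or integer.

91/9

Column guard 3 is strictly dominated by guard 1 for the defender (it gives the attacker more in every row).
The remaining 2×2 game on (target 1, target 2) × (guard 1, guard 2) has no saddle point. Let the attacker play target 1 with probability p; indifference gives 13p + 9(1−p) = 14(1−p), so p = 5/18.
Similarly the defender's optimal q on guard 1 is 7/9, and the value is 13·(7/9) + (0)·(2/9) = 91/9.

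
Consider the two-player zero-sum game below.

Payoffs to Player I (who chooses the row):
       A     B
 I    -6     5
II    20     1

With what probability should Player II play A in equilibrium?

Row minima are -6 and 1, so Player I's maximin is 1; column maxima are 20 and 5, so Player II's minimax is 5. These differ, so the equilibrium is in mixed strategies.
Let Player II play A with probability q. Player I is indifferent when −6q + 5(1−q) = 20q + (1−q), giving q = 2/15.

2/15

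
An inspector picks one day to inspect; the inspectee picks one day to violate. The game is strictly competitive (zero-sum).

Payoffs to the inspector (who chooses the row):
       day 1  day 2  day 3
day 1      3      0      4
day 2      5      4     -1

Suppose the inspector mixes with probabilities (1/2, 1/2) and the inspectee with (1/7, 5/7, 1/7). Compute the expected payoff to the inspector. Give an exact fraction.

31/14

Against (1/7, 5/7, 1/7), each row's expected payoff is day 1: 1; day 2: 24/7.
Taking the (1/2, 1/2)-weighted average: (1/2)·(1) + (1/2)·(24/7) = 31/14.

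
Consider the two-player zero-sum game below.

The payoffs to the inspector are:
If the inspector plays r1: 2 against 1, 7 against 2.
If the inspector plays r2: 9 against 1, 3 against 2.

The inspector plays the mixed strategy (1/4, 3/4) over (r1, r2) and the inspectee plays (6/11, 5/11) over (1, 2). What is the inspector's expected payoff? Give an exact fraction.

127/22

Against (6/11, 5/11), each row's expected payoff is r1: 47/11; r2: 69/11.
Taking the (1/4, 3/4)-weighted average: (1/4)·(47/11) + (3/4)·(69/11) = 127/22.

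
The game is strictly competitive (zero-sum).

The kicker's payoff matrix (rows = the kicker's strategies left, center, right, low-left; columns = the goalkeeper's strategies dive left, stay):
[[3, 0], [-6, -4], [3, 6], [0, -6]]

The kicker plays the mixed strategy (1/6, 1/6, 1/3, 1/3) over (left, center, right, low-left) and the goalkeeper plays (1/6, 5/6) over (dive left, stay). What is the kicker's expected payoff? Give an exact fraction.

Against (1/6, 5/6), each row's expected payoff is left: 1/2; center: -13/3; right: 11/2; low-left: -5.
Taking the (1/6, 1/6, 1/3, 1/3)-weighted average: (1/6)·(1/2) + (1/6)·(-13/3) + (1/3)·(11/2) + (1/3)·(-5) = -17/36.

-17/36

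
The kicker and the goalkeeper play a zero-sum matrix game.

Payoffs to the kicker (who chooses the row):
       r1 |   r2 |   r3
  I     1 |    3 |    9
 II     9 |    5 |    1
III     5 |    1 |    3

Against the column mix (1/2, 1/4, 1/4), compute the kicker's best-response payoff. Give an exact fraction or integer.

6

I: (1)·(1/2) + (3)·(1/4) + (9)·(1/4) = 7/2.
II: (9)·(1/2) + (5)·(1/4) + (1)·(1/4) = 6.
III: (5)·(1/2) + (1)·(1/4) + (3)·(1/4) = 7/2.
The best pure response is II with expected payoff 6.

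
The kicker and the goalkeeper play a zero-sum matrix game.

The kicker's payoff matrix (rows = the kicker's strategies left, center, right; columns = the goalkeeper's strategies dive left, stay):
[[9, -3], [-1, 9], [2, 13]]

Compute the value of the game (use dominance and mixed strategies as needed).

123/23

Row center is strictly dominated by row right, so the kicker never plays it.
The remaining 2×2 game on (left, right) × (dive left, stay) has no saddle point. Let the kicker play left with probability p; indifference gives 9p + 2(1−p) = −3p + 13(1−p), so p = 11/23.
Similarly the goalkeeper's optimal q on dive left is 16/23, and the value is 9·(16/23) + (-3)·(7/23) = 123/23.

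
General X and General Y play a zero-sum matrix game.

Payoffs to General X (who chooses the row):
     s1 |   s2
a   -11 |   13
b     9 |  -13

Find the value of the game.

-13/23

Row minima are -11 and -13, so General X's maximin is -11; column maxima are 9 and 13, so General Y's minimax is 9. These differ, so the equilibrium is in mixed strategies.
Let General X play a with probability p. General Y is indifferent when −11p + 9(1−p) = 13p − 13(1−p), giving p = 11/23.
Let General Y play s1 with probability q. General X is indifferent when −11q + 13(1−q) = 9q − 13(1−q), giving q = 13/23.
The value is -11·(13/23) + (13)·(10/23) = -13/23.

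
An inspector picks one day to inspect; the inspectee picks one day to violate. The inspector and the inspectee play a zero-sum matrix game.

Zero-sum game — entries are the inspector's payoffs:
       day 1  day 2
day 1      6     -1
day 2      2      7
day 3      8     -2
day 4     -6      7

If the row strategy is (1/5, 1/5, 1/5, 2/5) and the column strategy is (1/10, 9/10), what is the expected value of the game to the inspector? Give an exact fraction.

Against (1/10, 9/10), each row's expected payoff is day 1: -3/10; day 2: 13/2; day 3: -1; day 4: 57/10.
Taking the (1/5, 1/5, 1/5, 2/5)-weighted average: (1/5)·(-3/10) + (1/5)·(13/2) + (1/5)·(-1) + (2/5)·(57/10) = 83/25.

83/25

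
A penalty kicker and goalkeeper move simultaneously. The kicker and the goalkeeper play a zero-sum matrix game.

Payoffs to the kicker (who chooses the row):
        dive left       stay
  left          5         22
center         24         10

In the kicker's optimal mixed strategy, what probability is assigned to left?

14/31

Row minima are 5 and 10, so the kicker's maximin is 10; column maxima are 24 and 22, so the goalkeeper's minimax is 22. These differ, so the equilibrium is in mixed strategies.
Let the kicker play left with probability p. The goalkeeper is indifferent when 5p + 24(1−p) = 22p + 10(1−p), giving p = 14/31.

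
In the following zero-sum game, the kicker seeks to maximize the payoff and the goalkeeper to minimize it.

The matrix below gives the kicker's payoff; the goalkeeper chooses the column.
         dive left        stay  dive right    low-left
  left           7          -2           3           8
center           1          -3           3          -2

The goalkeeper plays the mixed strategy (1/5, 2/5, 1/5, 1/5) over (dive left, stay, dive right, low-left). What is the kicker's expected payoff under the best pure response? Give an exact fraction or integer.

14/5

left: (7)·(1/5) + (-2)·(2/5) + (3)·(1/5) + (8)·(1/5) = 14/5.
center: (1)·(1/5) + (-3)·(2/5) + (3)·(1/5) + (-2)·(1/5) = -4/5.
The best pure response is left with expected payoff 14/5.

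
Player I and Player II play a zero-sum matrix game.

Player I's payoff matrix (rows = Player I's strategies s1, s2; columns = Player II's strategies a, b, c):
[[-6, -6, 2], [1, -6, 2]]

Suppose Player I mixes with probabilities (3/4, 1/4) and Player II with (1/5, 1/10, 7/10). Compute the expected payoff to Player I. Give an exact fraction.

-1/20

Against (1/5, 1/10, 7/10), each row's expected payoff is s1: -2/5; s2: 1.
Taking the (3/4, 1/4)-weighted average: (3/4)·(-2/5) + (1/4)·(1) = -1/20.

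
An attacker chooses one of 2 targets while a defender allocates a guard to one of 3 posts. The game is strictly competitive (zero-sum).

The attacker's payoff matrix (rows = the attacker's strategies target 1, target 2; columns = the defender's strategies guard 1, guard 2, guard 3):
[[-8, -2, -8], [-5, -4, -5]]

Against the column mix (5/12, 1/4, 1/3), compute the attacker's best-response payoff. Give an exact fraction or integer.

-19/4

target 1: (-8)·(5/12) + (-2)·(1/4) + (-8)·(1/3) = -13/2.
target 2: (-5)·(5/12) + (-4)·(1/4) + (-5)·(1/3) = -19/4.
The best pure response is target 2 with expected payoff -19/4.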